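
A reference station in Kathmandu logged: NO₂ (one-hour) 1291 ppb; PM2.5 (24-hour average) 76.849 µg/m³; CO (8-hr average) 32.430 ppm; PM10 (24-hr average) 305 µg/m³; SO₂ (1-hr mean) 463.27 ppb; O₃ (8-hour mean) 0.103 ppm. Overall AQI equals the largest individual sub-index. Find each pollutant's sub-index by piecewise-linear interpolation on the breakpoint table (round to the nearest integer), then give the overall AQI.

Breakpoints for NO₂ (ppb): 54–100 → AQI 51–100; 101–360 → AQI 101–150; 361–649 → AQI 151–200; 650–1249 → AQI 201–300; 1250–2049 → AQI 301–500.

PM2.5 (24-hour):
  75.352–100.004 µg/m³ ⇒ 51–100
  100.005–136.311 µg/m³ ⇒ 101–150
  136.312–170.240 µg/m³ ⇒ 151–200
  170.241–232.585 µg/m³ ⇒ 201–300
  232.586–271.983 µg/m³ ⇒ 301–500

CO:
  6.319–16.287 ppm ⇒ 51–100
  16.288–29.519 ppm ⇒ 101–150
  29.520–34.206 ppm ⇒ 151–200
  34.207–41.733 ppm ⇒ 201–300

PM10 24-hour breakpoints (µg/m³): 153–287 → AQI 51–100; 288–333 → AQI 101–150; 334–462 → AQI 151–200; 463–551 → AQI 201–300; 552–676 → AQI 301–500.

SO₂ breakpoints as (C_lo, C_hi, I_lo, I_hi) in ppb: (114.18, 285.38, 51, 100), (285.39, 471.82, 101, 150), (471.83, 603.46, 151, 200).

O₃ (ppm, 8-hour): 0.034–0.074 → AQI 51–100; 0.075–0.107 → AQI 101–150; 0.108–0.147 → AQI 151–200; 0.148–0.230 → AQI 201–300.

NO₂ 1291: bracket 1250–2049 → index 301–500; slope 199/799, offset 41.
AQI = 301 + 199/799·41 ≈ 311.21 ⇒ 311.
PM2.5: 76.849 ∈ [75.352, 100.004] ↔ index [51, 100].
51 + (76.849−75.352)·(100−51)/(100.004−75.352) = 51 + 1.497·49/24.652 ≈ 53.98, so AQI = 54.
CO: 32.430 ∈ [29.520, 34.206] ↔ index [151, 200].
151 + (32.430−29.520)·(200−151)/(34.206−29.520) = 151 + 2.910·49/4.686 ≈ 181.43, so AQI = 181.
PM10: 305 ∈ [288, 333] ↔ index [101, 150].
101 + (305−288)·(150−101)/(333−288) = 101 + 17·49/45 ≈ 119.51, so AQI = 120.
SO₂: row 285.39–471.82 (AQI 101–150). (150−101)·(463.27−285.39)/(471.82−285.39) + 101 = 49·177.88/186.43 + 101 ≈ 147.75 → 148.
O₃: row 0.075–0.107 (AQI 101–150). (150−101)·(0.103−0.075)/(0.107−0.075) + 101 = 49·0.028/0.032 + 101 ≈ 143.88 → 144.
Sub-indices: NO₂→311, PM2.5→54, CO→181, PM10→120, SO₂→148, O₃→144. Overall AQI = max = 311; dominant pollutant is NO₂.

311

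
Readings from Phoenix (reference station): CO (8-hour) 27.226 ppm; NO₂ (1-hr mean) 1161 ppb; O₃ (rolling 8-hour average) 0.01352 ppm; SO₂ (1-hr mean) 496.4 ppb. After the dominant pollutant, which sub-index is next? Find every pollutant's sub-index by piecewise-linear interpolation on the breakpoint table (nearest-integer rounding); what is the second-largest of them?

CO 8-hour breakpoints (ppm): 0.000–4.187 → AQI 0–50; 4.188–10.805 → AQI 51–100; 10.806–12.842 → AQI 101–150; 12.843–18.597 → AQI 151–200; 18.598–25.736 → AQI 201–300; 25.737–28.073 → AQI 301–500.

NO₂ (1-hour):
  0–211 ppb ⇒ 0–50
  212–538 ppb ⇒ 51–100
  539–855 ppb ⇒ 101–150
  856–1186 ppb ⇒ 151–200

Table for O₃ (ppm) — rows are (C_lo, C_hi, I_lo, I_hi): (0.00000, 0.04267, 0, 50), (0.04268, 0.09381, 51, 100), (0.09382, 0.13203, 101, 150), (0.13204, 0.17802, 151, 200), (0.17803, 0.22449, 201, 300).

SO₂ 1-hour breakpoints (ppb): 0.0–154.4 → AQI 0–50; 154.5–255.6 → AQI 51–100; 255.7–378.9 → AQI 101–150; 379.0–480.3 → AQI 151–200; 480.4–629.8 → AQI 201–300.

CO: 27.226 ∈ [25.737, 28.073] ↔ index [301, 500].
301 + (27.226−25.737)·(500−301)/(28.073−25.737) = 301 + 1.489·199/2.336 ≈ 427.85, so AQI = 428.
NO₂: 1161 lies in 856–1186, so I_lo=151, I_hi=200, C_lo=856, C_hi=1186.
(200−151)/(1186−856) × (1161−856) + 151 = 49/330 × 305 + 151 ≈ 196.29 → 196.
O₃: row 0.00000–0.04267 (AQI 0–50). (50−0)·(0.01352−0.00000)/(0.04267−0.00000) + 0 = 50·0.01352/0.04267 + 0 ≈ 15.84 → 16.
SO₂ 496.4: bracket 480.4–629.8 → index 201–300; slope 99/149.4, offset 16.0.
AQI = 201 + 99/149.4·16.0 ≈ 211.60 ⇒ 212.
Sub-indices: CO→428, NO₂→196, O₃→16, SO₂→212. Ranked high→low: 428, 212, 196, 16. Second-highest sub-index = 212.

212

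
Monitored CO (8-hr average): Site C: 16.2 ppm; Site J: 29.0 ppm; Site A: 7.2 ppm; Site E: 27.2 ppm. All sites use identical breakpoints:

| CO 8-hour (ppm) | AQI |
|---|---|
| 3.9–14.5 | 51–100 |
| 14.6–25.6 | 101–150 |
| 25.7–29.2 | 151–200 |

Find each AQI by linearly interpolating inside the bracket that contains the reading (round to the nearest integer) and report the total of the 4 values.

543

Site C 16.2: bracket 14.6–25.6 → index 101–150; slope 49/11.0, offset 1.6.
AQI = 101 + 49/11.0·1.6 ≈ 108.13 ⇒ 108.
Site J: row 25.7–29.2 (AQI 151–200). (200−151)·(29.0−25.7)/(29.2−25.7) + 151 = 49·3.3/3.5 + 151 ≈ 197.20 → 197.
Site A: 7.2 lies in 3.9–14.5, so I_lo=51, I_hi=100, C_lo=3.9, C_hi=14.5.
(100−51)/(14.5−3.9) × (7.2−3.9) + 51 = 49/10.6 × 3.3 + 51 ≈ 66.25 → 66.
Site E: 27.2 ∈ [25.7, 29.2] ↔ index [151, 200].
151 + (27.2−25.7)·(200−151)/(29.2−25.7) = 151 + 1.5·49/3.5 ≈ 172.00, so AQI = 172.
AQIs: Site C=108, Site J=197, Site A=66, Site E=172. Sum = 108 + 197 + 66 + 172 = 543.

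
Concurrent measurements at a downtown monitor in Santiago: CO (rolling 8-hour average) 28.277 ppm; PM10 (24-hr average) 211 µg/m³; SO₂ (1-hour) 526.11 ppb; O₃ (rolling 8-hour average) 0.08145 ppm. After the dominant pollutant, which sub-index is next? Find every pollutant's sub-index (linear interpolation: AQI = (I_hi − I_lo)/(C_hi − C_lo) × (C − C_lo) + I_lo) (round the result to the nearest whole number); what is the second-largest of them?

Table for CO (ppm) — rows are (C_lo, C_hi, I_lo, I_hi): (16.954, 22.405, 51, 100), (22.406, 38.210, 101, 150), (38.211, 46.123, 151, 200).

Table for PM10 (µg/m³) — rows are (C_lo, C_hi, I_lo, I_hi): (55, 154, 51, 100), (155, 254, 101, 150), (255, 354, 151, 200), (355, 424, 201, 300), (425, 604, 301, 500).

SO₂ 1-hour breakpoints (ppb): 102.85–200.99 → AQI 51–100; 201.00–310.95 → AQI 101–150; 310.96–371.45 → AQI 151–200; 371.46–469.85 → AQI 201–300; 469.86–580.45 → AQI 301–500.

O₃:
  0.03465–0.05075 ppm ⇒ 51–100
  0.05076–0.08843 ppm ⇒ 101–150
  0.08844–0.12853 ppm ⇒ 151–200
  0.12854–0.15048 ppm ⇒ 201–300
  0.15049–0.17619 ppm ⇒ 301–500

CO: 28.277 ∈ [22.406, 38.210] ↔ index [101, 150].
101 + (28.277−22.406)·(150−101)/(38.210−22.406) = 101 + 5.871·49/15.804 ≈ 119.20, so AQI = 119.
PM10: 211 lies in 155–254, so I_lo=101, I_hi=150, C_lo=155, C_hi=254.
(150−101)/(254−155) × (211−155) + 101 = 49/99 × 56 + 101 ≈ 128.72 → 129.
SO₂: 526.11 lies in 469.86–580.45, so I_lo=301, I_hi=500, C_lo=469.86, C_hi=580.45.
(500−301)/(580.45−469.86) × (526.11−469.86) + 301 = 199/110.59 × 56.25 + 301 ≈ 402.22 → 402.
O₃ 0.08145: bracket 0.05076–0.08843 → index 101–150; slope 49/0.03767, offset 0.03069.
AQI = 101 + 49/0.03767·0.03069 ≈ 140.92 ⇒ 141.
Sub-indices: CO→119, PM10→129, SO₂→402, O₃→141. Ranked high→low: 402, 141, 129, 119. Second-highest sub-index = 141.

141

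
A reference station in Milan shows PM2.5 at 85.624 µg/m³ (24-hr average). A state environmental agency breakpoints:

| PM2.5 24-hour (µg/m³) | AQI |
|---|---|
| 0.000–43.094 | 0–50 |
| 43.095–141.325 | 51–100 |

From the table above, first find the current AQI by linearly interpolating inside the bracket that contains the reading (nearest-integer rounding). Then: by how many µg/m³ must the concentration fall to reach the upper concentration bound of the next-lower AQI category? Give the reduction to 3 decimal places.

42.530

PM2.5 85.624: bracket 43.095–141.325 → index 51–100; slope 49/98.230, offset 42.529.
AQI = 51 + 49/98.230·42.529 ≈ 72.21 ⇒ 72.
Current AQI 72 is in the Moderate range (51–100). The next-lower category tops out at AQI 50, whose upper concentration bound is 43.094 µg/m³.
Reduction needed = 85.624 − 43.094 = 42.530 µg/m³.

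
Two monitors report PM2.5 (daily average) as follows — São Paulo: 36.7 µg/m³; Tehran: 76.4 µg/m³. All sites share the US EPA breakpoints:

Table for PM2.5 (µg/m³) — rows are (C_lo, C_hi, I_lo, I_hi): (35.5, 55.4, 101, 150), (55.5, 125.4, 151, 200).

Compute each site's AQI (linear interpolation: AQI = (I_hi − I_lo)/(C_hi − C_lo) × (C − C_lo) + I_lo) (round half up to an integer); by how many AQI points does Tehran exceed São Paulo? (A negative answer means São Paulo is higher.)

62

São Paulo: 36.7 ∈ [35.5, 55.4] ↔ index [101, 150].
101 + (36.7−35.5)·(150−101)/(55.4−35.5) = 101 + 1.2·49/19.9 ≈ 103.95, so AQI = 104.
Tehran: 76.4 lies in 55.5–125.4, so I_lo=151, I_hi=200, C_lo=55.5, C_hi=125.4.
(200−151)/(125.4−55.5) × (76.4−55.5) + 151 = 49/69.9 × 20.9 + 151 ≈ 165.65 → 166.
AQIs: São Paulo=104, Tehran=166. Tehran (166) − São Paulo (104) = 62.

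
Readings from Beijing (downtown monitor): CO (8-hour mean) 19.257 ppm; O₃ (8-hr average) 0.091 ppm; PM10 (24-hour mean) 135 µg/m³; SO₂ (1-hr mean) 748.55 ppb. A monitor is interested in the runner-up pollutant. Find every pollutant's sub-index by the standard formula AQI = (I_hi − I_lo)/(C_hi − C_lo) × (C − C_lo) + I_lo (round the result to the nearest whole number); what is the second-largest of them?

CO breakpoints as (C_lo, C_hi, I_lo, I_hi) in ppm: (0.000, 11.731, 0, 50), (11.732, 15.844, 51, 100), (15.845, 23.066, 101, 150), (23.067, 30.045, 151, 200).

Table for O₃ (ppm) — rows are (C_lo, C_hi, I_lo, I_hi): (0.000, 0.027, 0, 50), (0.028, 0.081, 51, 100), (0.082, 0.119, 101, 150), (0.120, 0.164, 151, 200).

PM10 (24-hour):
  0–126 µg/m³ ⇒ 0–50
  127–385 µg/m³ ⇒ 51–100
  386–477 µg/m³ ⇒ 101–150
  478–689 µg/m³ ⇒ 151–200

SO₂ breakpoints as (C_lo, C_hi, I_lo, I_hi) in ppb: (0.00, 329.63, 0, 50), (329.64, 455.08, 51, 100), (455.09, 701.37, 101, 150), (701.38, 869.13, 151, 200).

124

CO: 19.257 lies in 15.845–23.066, so I_lo=101, I_hi=150, C_lo=15.845, C_hi=23.066.
(150−101)/(23.066−15.845) × (19.257−15.845) + 101 = 49/7.221 × 3.412 + 101 ≈ 124.15 → 124.
O₃: row 0.082–0.119 (AQI 101–150). (150−101)·(0.091−0.082)/(0.119−0.082) + 101 = 49·0.009/0.037 + 101 ≈ 112.92 → 113.
PM10: 135 lies in 127–385, so I_lo=51, I_hi=100, C_lo=127, C_hi=385.
(100−51)/(385−127) × (135−127) + 51 = 49/258 × 8 + 51 ≈ 52.52 → 53.
SO₂: 748.55 ∈ [701.38, 869.13] ↔ index [151, 200].
151 + (748.55−701.38)·(200−151)/(869.13−701.38) = 151 + 47.17·49/167.75 ≈ 164.78, so AQI = 165.
Sub-indices: CO→124, O₃→113, PM10→53, SO₂→165. Ranked high→low: 165, 124, 113, 53. Second-highest sub-index = 124.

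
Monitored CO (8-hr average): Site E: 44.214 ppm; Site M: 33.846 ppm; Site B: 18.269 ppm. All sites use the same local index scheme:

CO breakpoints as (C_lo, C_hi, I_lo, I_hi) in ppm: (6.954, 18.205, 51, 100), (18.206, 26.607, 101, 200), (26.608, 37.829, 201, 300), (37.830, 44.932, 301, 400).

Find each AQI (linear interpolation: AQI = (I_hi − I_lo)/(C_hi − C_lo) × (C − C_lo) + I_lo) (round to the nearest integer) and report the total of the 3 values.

Site E: 44.214 lies in 37.830–44.932, so I_lo=301, I_hi=400, C_lo=37.830, C_hi=44.932.
(400−301)/(44.932−37.830) × (44.214−37.830) + 301 = 99/7.102 × 6.384 + 301 ≈ 389.99 → 390.
Site M 33.846: bracket 26.608–37.829 → index 201–300; slope 99/11.221, offset 7.238.
AQI = 201 + 99/11.221·7.238 ≈ 264.86 ⇒ 265.
Site B: 18.269 ∈ [18.206, 26.607] ↔ index [101, 200].
101 + (18.269−18.206)·(200−101)/(26.607−18.206) = 101 + 0.063·99/8.401 ≈ 101.74, so AQI = 102.
AQIs: Site E=390, Site M=265, Site B=102. Sum = 390 + 265 + 102 = 757.

757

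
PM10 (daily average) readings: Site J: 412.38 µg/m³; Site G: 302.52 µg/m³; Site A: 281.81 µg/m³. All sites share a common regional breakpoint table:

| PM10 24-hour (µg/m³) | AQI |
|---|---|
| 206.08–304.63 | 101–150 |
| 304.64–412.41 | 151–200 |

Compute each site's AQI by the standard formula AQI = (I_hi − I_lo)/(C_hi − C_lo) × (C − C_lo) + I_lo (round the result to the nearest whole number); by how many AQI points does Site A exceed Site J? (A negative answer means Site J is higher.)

-61

Site J: row 304.64–412.41 (AQI 151–200). (200−151)·(412.38−304.64)/(412.41−304.64) + 151 = 49·107.74/107.77 + 151 ≈ 199.99 → 200.
Site G: 302.52 ∈ [206.08, 304.63] ↔ index [101, 150].
101 + (302.52−206.08)·(150−101)/(304.63−206.08) = 101 + 96.44·49/98.55 ≈ 148.95, so AQI = 149.
Site A: 281.81 ∈ [206.08, 304.63] ↔ index [101, 150].
101 + (281.81−206.08)·(150−101)/(304.63−206.08) = 101 + 75.73·49/98.55 ≈ 138.65, so AQI = 139.
AQIs: Site J=200, Site G=149, Site A=139. Site A (139) − Site J (200) = -61.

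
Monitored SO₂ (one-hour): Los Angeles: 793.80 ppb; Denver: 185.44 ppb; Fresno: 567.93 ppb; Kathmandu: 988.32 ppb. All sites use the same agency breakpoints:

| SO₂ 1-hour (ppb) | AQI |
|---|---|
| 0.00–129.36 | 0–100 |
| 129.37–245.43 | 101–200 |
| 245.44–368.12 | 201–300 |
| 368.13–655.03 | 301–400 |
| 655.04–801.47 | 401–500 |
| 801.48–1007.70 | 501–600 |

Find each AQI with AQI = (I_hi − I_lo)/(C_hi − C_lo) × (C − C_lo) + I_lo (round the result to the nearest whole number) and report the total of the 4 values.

Los Angeles: row 655.04–801.47 (AQI 401–500). (500−401)·(793.80−655.04)/(801.47−655.04) + 401 = 99·138.76/146.43 + 401 ≈ 494.81 → 495.
Denver 185.44: bracket 129.37–245.43 → index 101–200; slope 99/116.06, offset 56.07.
AQI = 101 + 99/116.06·56.07 ≈ 148.83 ⇒ 149.
Fresno: row 368.13–655.03 (AQI 301–400). (400−301)·(567.93−368.13)/(655.03−368.13) + 301 = 99·199.80/286.90 + 301 ≈ 369.94 → 370.
Kathmandu: 988.32 ∈ [801.48, 1007.70] ↔ index [501, 600].
501 + (988.32−801.48)·(600−501)/(1007.70−801.48) = 501 + 186.84·99/206.22 ≈ 590.70, so AQI = 591.
AQIs: Los Angeles=495, Denver=149, Fresno=370, Kathmandu=591. Sum = 495 + 149 + 370 + 591 = 1605.

1605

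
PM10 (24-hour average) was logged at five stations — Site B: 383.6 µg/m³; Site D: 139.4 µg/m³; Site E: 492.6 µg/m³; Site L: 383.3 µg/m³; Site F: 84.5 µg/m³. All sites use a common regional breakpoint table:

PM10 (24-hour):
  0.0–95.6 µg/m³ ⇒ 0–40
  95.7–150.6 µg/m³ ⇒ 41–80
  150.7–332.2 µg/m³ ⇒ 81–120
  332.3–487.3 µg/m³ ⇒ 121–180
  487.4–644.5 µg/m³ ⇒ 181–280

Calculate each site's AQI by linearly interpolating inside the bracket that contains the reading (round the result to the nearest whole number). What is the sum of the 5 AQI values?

Site B: 383.6 lies in 332.3–487.3, so I_lo=121, I_hi=180, C_lo=332.3, C_hi=487.3.
(180−121)/(487.3−332.3) × (383.6−332.3) + 121 = 59/155.0 × 51.3 + 121 ≈ 140.53 → 141.
Site D: row 95.7–150.6 (AQI 41–80). (80−41)·(139.4−95.7)/(150.6−95.7) + 41 = 39·43.7/54.9 + 41 ≈ 72.04 → 72.
Site E: 492.6 ∈ [487.4, 644.5] ↔ index [181, 280].
181 + (492.6−487.4)·(280−181)/(644.5−487.4) = 181 + 5.2·99/157.1 ≈ 184.28, so AQI = 184.
Site L 383.3: bracket 332.3–487.3 → index 121–180; slope 59/155.0, offset 51.0.
AQI = 121 + 59/155.0·51.0 ≈ 140.41 ⇒ 140.
Site F 84.5: bracket 0.0–95.6 → index 0–40; slope 40/95.6, offset 84.5.
AQI = 0 + 40/95.6·84.5 ≈ 35.36 ⇒ 35.
AQIs: Site B=141, Site D=72, Site E=184, Site L=140, Site F=35. Sum = 141 + 72 + 184 + 140 + 35 = 572.

572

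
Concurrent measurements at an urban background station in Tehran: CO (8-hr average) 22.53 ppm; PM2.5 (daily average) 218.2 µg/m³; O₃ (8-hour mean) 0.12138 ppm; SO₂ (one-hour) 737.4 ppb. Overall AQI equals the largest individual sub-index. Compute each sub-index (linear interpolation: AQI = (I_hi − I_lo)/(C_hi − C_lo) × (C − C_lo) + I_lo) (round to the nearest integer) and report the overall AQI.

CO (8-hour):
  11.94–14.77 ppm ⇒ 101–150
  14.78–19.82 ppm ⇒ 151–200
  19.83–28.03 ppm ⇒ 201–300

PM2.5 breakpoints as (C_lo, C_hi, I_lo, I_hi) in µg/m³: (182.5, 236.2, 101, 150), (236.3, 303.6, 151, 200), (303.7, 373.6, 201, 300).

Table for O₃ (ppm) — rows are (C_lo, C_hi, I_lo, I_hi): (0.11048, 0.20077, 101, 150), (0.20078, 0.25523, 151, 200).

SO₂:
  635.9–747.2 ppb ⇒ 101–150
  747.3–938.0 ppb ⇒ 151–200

234

CO 22.53: bracket 19.83–28.03 → index 201–300; slope 99/8.20, offset 2.70.
AQI = 201 + 99/8.20·2.70 ≈ 233.60 ⇒ 234.
PM2.5: 218.2 lies in 182.5–236.2, so I_lo=101, I_hi=150, C_lo=182.5, C_hi=236.2.
(150−101)/(236.2−182.5) × (218.2−182.5) + 101 = 49/53.7 × 35.7 + 101 ≈ 133.58 → 134.
O₃: 0.12138 ∈ [0.11048, 0.20077] ↔ index [101, 150].
101 + (0.12138−0.11048)·(150−101)/(0.20077−0.11048) = 101 + 0.01090·49/0.09029 ≈ 106.92, so AQI = 107.
SO₂ 737.4: bracket 635.9–747.2 → index 101–150; slope 49/111.3, offset 101.5.
AQI = 101 + 49/111.3·101.5 ≈ 145.69 ⇒ 146.
Sub-indices: CO→234, PM2.5→134, O₃→107, SO₂→146. Overall AQI = max = 234; dominant pollutant is CO.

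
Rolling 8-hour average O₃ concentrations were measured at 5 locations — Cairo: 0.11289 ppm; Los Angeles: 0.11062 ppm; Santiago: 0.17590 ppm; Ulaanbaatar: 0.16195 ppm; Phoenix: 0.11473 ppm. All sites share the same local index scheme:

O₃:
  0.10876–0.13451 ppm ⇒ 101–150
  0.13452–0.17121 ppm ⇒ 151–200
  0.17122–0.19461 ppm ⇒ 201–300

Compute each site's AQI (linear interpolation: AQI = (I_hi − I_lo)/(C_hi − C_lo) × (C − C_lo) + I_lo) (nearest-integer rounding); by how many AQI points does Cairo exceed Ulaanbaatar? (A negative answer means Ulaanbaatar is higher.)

-79

Cairo: row 0.10876–0.13451 (AQI 101–150). (150−101)·(0.11289−0.10876)/(0.13451−0.10876) + 101 = 49·0.00413/0.02575 + 101 ≈ 108.86 → 109.
Los Angeles: 0.11062 ∈ [0.10876, 0.13451] ↔ index [101, 150].
101 + (0.11062−0.10876)·(150−101)/(0.13451−0.10876) = 101 + 0.00186·49/0.02575 ≈ 104.54, so AQI = 105.
Santiago: row 0.17122–0.19461 (AQI 201–300). (300−201)·(0.17590−0.17122)/(0.19461−0.17122) + 201 = 99·0.00468/0.02339 + 201 ≈ 220.81 → 221.
Ulaanbaatar: 0.16195 lies in 0.13452–0.17121, so I_lo=151, I_hi=200, C_lo=0.13452, C_hi=0.17121.
(200−151)/(0.17121−0.13452) × (0.16195−0.13452) + 151 = 49/0.03669 × 0.02743 + 151 ≈ 187.63 → 188.
Phoenix: row 0.10876–0.13451 (AQI 101–150). (150−101)·(0.11473−0.10876)/(0.13451−0.10876) + 101 = 49·0.00597/0.02575 + 101 ≈ 112.36 → 112.
AQIs: Cairo=109, Los Angeles=105, Santiago=221, Ulaanbaatar=188, Phoenix=112. Cairo (109) − Ulaanbaatar (188) = -79.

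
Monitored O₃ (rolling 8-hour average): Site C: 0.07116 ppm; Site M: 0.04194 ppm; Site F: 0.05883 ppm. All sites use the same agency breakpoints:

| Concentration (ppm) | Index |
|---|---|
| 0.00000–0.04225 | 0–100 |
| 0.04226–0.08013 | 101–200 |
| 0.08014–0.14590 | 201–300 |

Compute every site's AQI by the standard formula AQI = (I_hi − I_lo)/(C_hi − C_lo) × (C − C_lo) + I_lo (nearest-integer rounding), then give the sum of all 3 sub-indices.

420

Site C 0.07116: bracket 0.04226–0.08013 → index 101–200; slope 99/0.03787, offset 0.02890.
AQI = 101 + 99/0.03787·0.02890 ≈ 176.55 ⇒ 177.
Site M: 0.04194 ∈ [0.00000, 0.04225] ↔ index [0, 100].
0 + (0.04194−0.00000)·(100−0)/(0.04225−0.00000) = 0 + 0.04194·100/0.04225 ≈ 99.27, so AQI = 99.
Site F: 0.05883 lies in 0.04226–0.08013, so I_lo=101, I_hi=200, C_lo=0.04226, C_hi=0.08013.
(200−101)/(0.08013−0.04226) × (0.05883−0.04226) + 101 = 99/0.03787 × 0.01657 + 101 ≈ 144.32 → 144.
AQIs: Site C=177, Site M=99, Site F=144. Sum = 177 + 99 + 144 = 420.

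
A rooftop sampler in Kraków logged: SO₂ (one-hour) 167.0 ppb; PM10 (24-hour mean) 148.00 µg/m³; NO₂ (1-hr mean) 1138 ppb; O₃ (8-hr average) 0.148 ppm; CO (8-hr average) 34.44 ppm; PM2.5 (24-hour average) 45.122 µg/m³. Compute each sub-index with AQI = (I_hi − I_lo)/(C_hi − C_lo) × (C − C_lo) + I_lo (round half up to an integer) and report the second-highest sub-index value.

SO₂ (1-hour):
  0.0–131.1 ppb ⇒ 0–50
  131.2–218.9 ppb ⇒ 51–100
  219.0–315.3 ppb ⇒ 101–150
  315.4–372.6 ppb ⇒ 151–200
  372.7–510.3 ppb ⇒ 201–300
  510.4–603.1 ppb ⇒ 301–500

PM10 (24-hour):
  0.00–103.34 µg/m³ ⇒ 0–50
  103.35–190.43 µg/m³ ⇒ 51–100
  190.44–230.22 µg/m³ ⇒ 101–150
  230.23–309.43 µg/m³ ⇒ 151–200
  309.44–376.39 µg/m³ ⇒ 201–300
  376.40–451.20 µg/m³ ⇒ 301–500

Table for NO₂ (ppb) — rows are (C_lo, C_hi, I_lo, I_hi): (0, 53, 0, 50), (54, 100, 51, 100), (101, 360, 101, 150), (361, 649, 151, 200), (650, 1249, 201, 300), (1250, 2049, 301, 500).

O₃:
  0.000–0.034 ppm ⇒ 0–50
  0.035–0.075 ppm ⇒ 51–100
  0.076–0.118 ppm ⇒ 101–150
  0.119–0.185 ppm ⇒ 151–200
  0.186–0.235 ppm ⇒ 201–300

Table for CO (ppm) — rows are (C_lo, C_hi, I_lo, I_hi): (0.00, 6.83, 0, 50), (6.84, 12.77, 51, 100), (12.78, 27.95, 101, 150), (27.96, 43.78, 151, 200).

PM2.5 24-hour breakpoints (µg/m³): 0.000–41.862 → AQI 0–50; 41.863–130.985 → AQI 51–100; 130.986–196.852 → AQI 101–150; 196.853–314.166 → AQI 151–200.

SO₂: 167.0 lies in 131.2–218.9, so I_lo=51, I_hi=100, C_lo=131.2, C_hi=218.9.
(100−51)/(218.9−131.2) × (167.0−131.2) + 51 = 49/87.7 × 35.8 + 51 ≈ 71.00 → 71.
PM10: 148.00 lies in 103.35–190.43, so I_lo=51, I_hi=100, C_lo=103.35, C_hi=190.43.
(100−51)/(190.43−103.35) × (148.00−103.35) + 51 = 49/87.08 × 44.65 + 51 ≈ 76.12 → 76.
NO₂: 1138 lies in 650–1249, so I_lo=201, I_hi=300, C_lo=650, C_hi=1249.
(300−201)/(1249−650) × (1138−650) + 201 = 99/599 × 488 + 201 ≈ 281.65 → 282.
O₃: 0.148 lies in 0.119–0.185, so I_lo=151, I_hi=200, C_lo=0.119, C_hi=0.185.
(200−151)/(0.185−0.119) × (0.148−0.119) + 151 = 49/0.066 × 0.029 + 151 ≈ 172.53 → 173.
CO: 34.44 lies in 27.96–43.78, so I_lo=151, I_hi=200, C_lo=27.96, C_hi=43.78.
(200−151)/(43.78−27.96) × (34.44−27.96) + 151 = 49/15.82 × 6.48 + 151 ≈ 171.07 → 171.
PM2.5: 45.122 lies in 41.863–130.985, so I_lo=51, I_hi=100, C_lo=41.863, C_hi=130.985.
(100−51)/(130.985−41.863) × (45.122−41.863) + 51 = 49/89.122 × 3.259 + 51 ≈ 52.79 → 53.
Sub-indices: SO₂→71, PM10→76, NO₂→282, O₃→173, CO→171, PM2.5→53. Ranked high→low: 282, 173, 171, 76, 71, 53. Second-highest sub-index = 173.

173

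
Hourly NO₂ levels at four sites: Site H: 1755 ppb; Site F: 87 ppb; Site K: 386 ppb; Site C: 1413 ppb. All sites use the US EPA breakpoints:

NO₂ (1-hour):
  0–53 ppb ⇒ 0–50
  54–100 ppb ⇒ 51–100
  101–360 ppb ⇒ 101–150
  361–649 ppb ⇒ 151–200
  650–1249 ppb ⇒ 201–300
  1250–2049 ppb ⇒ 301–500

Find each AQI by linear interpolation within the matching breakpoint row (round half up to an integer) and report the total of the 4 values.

Site H 1755: bracket 1250–2049 → index 301–500; slope 199/799, offset 505.
AQI = 301 + 199/799·505 ≈ 426.78 ⇒ 427.
Site F: 87 lies in 54–100, so I_lo=51, I_hi=100, C_lo=54, C_hi=100.
(100−51)/(100−54) × (87−54) + 51 = 49/46 × 33 + 51 ≈ 86.15 → 86.
Site K: 386 lies in 361–649, so I_lo=151, I_hi=200, C_lo=361, C_hi=649.
(200−151)/(649−361) × (386−361) + 151 = 49/288 × 25 + 151 ≈ 155.25 → 155.
Site C 1413: bracket 1250–2049 → index 301–500; slope 199/799, offset 163.
AQI = 301 + 199/799·163 ≈ 341.60 ⇒ 342.
AQIs: Site H=427, Site F=86, Site K=155, Site C=342. Sum = 427 + 86 + 155 + 342 = 1010.

1010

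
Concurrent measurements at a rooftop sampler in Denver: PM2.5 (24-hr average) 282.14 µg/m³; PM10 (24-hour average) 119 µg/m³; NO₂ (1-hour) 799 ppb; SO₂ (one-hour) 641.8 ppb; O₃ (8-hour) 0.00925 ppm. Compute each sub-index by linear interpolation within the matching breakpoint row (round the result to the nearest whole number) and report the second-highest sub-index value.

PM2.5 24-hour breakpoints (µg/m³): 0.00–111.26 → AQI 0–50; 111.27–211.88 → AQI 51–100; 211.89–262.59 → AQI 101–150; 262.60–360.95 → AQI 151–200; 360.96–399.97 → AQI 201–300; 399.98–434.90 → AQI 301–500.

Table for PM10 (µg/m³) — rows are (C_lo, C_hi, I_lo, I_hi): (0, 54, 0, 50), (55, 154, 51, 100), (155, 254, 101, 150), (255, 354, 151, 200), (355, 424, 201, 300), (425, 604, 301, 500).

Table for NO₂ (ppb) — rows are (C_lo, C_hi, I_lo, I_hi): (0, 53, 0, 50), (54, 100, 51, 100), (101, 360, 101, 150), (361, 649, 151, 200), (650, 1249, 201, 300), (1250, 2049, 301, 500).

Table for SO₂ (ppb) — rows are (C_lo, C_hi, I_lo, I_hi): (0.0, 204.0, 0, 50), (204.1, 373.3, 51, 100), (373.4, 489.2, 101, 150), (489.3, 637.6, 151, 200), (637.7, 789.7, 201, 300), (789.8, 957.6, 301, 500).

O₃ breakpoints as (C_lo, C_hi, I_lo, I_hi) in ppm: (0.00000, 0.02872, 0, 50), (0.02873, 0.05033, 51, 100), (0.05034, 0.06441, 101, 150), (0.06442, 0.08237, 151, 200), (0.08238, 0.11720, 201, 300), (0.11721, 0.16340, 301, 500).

PM2.5: 282.14 lies in 262.60–360.95, so I_lo=151, I_hi=200, C_lo=262.60, C_hi=360.95.
(200−151)/(360.95−262.60) × (282.14−262.60) + 151 = 49/98.35 × 19.54 + 151 ≈ 160.74 → 161.
PM10: row 55–154 (AQI 51–100). (100−51)·(119−55)/(154−55) + 51 = 49·64/99 + 51 ≈ 82.68 → 83.
NO₂ 799: bracket 650–1249 → index 201–300; slope 99/599, offset 149.
AQI = 201 + 99/599·149 ≈ 225.63 ⇒ 226.
SO₂: 641.8 lies in 637.7–789.7, so I_lo=201, I_hi=300, C_lo=637.7, C_hi=789.7.
(300−201)/(789.7−637.7) × (641.8−637.7) + 201 = 99/152.0 × 4.1 + 201 ≈ 203.67 → 204.
O₃: row 0.00000–0.02872 (AQI 0–50). (50−0)·(0.00925−0.00000)/(0.02872−0.00000) + 0 = 50·0.00925/0.02872 + 0 ≈ 16.10 → 16.
Sub-indices: PM2.5→161, PM10→83, NO₂→226, SO₂→204, O₃→16. Ranked high→low: 226, 204, 161, 83, 16. Second-highest sub-index = 204.

204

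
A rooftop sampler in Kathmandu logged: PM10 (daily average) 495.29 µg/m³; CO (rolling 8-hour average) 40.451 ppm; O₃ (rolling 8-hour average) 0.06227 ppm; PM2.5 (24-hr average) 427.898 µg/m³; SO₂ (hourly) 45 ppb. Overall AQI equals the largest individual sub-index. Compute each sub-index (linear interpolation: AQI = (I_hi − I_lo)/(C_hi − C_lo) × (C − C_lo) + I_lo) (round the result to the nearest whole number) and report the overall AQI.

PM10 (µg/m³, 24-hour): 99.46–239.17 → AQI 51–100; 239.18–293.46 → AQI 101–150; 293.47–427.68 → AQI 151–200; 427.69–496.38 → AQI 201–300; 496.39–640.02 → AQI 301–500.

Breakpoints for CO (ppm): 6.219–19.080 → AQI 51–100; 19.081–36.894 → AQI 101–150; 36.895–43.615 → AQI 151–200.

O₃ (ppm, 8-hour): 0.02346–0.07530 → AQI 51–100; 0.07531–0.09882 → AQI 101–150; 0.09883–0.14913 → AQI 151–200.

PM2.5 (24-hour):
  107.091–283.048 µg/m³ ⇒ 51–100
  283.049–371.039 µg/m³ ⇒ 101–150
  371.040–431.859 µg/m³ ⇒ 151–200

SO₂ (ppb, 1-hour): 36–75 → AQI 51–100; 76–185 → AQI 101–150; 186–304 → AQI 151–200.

298

PM10: row 427.69–496.38 (AQI 201–300). (300−201)·(495.29−427.69)/(496.38−427.69) + 201 = 99·67.60/68.69 + 201 ≈ 298.43 → 298.
CO 40.451: bracket 36.895–43.615 → index 151–200; slope 49/6.720, offset 3.556.
AQI = 151 + 49/6.720·3.556 ≈ 176.93 ⇒ 177.
O₃: 0.06227 ∈ [0.02346, 0.07530] ↔ index [51, 100].
51 + (0.06227−0.02346)·(100−51)/(0.07530−0.02346) = 51 + 0.03881·49/0.05184 ≈ 87.68, so AQI = 88.
PM2.5: row 371.040–431.859 (AQI 151–200). (200−151)·(427.898−371.040)/(431.859−371.040) + 151 = 49·56.858/60.819 + 151 ≈ 196.81 → 197.
SO₂: 45 lies in 36–75, so I_lo=51, I_hi=100, C_lo=36, C_hi=75.
(100−51)/(75−36) × (45−36) + 51 = 49/39 × 9 + 51 ≈ 62.31 → 62.
Sub-indices: PM10→298, CO→177, O₃→88, PM2.5→197, SO₂→62. Overall AQI = max = 298; dominant pollutant is PM10.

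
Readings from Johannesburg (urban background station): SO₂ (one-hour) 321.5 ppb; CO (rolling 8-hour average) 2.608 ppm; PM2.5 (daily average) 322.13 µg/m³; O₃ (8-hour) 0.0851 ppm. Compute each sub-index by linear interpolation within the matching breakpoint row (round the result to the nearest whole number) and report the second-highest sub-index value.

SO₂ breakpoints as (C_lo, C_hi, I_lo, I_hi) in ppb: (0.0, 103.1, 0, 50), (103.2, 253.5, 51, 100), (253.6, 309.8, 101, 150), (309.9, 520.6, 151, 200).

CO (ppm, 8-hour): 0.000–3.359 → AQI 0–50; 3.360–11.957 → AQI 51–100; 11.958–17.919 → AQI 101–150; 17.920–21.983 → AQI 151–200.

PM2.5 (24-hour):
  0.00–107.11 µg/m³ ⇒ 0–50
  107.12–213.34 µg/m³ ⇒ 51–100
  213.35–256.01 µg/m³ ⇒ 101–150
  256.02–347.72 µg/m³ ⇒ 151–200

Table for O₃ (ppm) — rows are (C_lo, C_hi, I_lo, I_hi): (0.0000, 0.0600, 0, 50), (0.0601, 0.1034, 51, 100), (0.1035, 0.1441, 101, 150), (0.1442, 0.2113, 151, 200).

154

SO₂: 321.5 lies in 309.9–520.6, so I_lo=151, I_hi=200, C_lo=309.9, C_hi=520.6.
(200−151)/(520.6−309.9) × (321.5−309.9) + 151 = 49/210.7 × 11.6 + 151 ≈ 153.70 → 154.
CO: 2.608 lies in 0.000–3.359, so I_lo=0, I_hi=50, C_lo=0.000, C_hi=3.359.
(50−0)/(3.359−0.000) × (2.608−0.000) + 0 = 50/3.359 × 2.608 + 0 ≈ 38.82 → 39.
PM2.5 322.13: bracket 256.02–347.72 → index 151–200; slope 49/91.70, offset 66.11.
AQI = 151 + 49/91.70·66.11 ≈ 186.33 ⇒ 186.
O₃ 0.0851: bracket 0.0601–0.1034 → index 51–100; slope 49/0.0433, offset 0.0250.
AQI = 51 + 49/0.0433·0.0250 ≈ 79.29 ⇒ 79.
Sub-indices: SO₂→154, CO→39, PM2.5→186, O₃→79. Ranked high→low: 186, 154, 79, 39. Second-highest sub-index = 154.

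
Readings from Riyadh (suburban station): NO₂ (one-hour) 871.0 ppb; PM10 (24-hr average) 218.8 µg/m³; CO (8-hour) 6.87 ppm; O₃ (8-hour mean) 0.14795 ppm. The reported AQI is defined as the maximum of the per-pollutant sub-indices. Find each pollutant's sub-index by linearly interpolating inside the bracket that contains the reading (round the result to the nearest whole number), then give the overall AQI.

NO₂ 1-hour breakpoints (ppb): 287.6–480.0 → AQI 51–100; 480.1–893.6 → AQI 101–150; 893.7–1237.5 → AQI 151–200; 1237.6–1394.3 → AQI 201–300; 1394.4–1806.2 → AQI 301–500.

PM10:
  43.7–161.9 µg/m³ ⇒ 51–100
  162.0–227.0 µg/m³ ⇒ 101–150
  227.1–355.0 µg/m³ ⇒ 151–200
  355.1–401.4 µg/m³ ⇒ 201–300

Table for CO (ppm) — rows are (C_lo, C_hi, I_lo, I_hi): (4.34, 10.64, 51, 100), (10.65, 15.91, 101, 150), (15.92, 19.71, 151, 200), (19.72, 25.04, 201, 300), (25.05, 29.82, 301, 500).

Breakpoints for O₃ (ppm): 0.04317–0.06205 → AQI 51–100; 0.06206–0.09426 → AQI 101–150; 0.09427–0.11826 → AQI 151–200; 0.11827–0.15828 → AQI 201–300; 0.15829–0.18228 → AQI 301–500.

NO₂: 871.0 ∈ [480.1, 893.6] ↔ index [101, 150].
101 + (871.0−480.1)·(150−101)/(893.6−480.1) = 101 + 390.9·49/413.5 ≈ 147.32, so AQI = 147.
PM10: row 162.0–227.0 (AQI 101–150). (150−101)·(218.8−162.0)/(227.0−162.0) + 101 = 49·56.8/65.0 + 101 ≈ 143.82 → 144.
CO: 6.87 ∈ [4.34, 10.64] ↔ index [51, 100].
51 + (6.87−4.34)·(100−51)/(10.64−4.34) = 51 + 2.53·49/6.30 ≈ 70.68, so AQI = 71.
O₃ 0.14795: bracket 0.11827–0.15828 → index 201–300; slope 99/0.04001, offset 0.02968.
AQI = 201 + 99/0.04001·0.02968 ≈ 274.44 ⇒ 274.
Sub-indices: NO₂→147, PM10→144, CO→71, O₃→274. Overall AQI = max = 274; dominant pollutant is O₃.

274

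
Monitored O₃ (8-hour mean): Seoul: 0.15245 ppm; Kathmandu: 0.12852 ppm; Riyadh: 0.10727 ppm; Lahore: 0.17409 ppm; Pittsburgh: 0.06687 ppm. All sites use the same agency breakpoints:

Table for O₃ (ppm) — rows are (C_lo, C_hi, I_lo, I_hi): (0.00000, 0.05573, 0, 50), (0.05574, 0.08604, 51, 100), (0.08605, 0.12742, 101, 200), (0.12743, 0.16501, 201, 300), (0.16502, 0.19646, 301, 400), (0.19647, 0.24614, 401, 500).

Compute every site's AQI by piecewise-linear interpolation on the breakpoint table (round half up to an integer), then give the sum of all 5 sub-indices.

Seoul: row 0.12743–0.16501 (AQI 201–300). (300−201)·(0.15245−0.12743)/(0.16501−0.12743) + 201 = 99·0.02502/0.03758 + 201 ≈ 266.91 → 267.
Kathmandu: 0.12852 lies in 0.12743–0.16501, so I_lo=201, I_hi=300, C_lo=0.12743, C_hi=0.16501.
(300−201)/(0.16501−0.12743) × (0.12852−0.12743) + 201 = 99/0.03758 × 0.00109 + 201 ≈ 203.87 → 204.
Riyadh: row 0.08605–0.12742 (AQI 101–200). (200−101)·(0.10727−0.08605)/(0.12742−0.08605) + 101 = 99·0.02122/0.04137 + 101 ≈ 151.78 → 152.
Lahore: 0.17409 ∈ [0.16502, 0.19646] ↔ index [301, 400].
301 + (0.17409−0.16502)·(400−301)/(0.19646−0.16502) = 301 + 0.00907·99/0.03144 ≈ 329.56, so AQI = 330.
Pittsburgh: 0.06687 lies in 0.05574–0.08604, so I_lo=51, I_hi=100, C_lo=0.05574, C_hi=0.08604.
(100−51)/(0.08604−0.05574) × (0.06687−0.05574) + 51 = 49/0.03030 × 0.01113 + 51 ≈ 69.00 → 69.
AQIs: Seoul=267, Kathmandu=204, Riyadh=152, Lahore=330, Pittsburgh=69. Sum = 267 + 204 + 152 + 330 + 69 = 1022.

1022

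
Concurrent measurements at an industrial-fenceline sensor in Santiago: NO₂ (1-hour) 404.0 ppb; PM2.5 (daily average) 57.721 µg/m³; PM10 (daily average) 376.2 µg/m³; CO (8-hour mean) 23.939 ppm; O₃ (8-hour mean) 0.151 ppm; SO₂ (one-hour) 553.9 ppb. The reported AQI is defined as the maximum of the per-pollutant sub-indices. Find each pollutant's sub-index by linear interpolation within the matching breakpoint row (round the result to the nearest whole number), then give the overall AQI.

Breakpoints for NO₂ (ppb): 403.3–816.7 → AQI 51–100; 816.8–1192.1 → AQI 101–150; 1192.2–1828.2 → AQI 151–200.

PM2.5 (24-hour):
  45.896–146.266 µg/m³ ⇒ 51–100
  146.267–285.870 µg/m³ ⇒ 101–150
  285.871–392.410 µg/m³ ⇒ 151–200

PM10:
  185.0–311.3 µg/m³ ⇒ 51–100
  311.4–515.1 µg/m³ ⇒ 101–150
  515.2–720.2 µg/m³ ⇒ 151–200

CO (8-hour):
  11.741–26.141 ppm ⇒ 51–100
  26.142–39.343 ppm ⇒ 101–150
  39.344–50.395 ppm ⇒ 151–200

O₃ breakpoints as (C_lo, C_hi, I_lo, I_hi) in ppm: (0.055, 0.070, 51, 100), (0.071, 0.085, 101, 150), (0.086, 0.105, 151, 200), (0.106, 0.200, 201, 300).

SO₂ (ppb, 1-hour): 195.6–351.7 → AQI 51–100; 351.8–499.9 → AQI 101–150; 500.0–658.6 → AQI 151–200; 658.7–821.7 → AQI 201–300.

NO₂ 404.0: bracket 403.3–816.7 → index 51–100; slope 49/413.4, offset 0.7.
AQI = 51 + 49/413.4·0.7 ≈ 51.08 ⇒ 51.
PM2.5: row 45.896–146.266 (AQI 51–100). (100−51)·(57.721−45.896)/(146.266−45.896) + 51 = 49·11.825/100.370 + 51 ≈ 56.77 → 57.
PM10 376.2: bracket 311.4–515.1 → index 101–150; slope 49/203.7, offset 64.8.
AQI = 101 + 49/203.7·64.8 ≈ 116.59 ⇒ 117.
CO: 23.939 lies in 11.741–26.141, so I_lo=51, I_hi=100, C_lo=11.741, C_hi=26.141.
(100−51)/(26.141−11.741) × (23.939−11.741) + 51 = 49/14.400 × 12.198 + 51 ≈ 92.51 → 93.
O₃: 0.151 ∈ [0.106, 0.200] ↔ index [201, 300].
201 + (0.151−0.106)·(300−201)/(0.200−0.106) = 201 + 0.045·99/0.094 ≈ 248.39, so AQI = 248.
SO₂ 553.9: bracket 500.0–658.6 → index 151–200; slope 49/158.6, offset 53.9.
AQI = 151 + 49/158.6·53.9 ≈ 167.65 ⇒ 168.
Sub-indices: NO₂→51, PM2.5→57, PM10→117, CO→93, O₃→248, SO₂→168. Overall AQI = max = 248; dominant pollutant is O₃.

248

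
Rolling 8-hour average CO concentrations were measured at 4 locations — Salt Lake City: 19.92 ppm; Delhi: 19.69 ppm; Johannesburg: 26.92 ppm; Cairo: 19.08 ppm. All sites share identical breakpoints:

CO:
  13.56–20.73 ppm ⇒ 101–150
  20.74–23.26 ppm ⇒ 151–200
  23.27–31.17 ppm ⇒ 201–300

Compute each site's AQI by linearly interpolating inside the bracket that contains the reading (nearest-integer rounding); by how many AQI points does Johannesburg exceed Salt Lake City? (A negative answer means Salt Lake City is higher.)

Salt Lake City: 19.92 ∈ [13.56, 20.73] ↔ index [101, 150].
101 + (19.92−13.56)·(150−101)/(20.73−13.56) = 101 + 6.36·49/7.17 ≈ 144.46, so AQI = 144.
Delhi: 19.69 lies in 13.56–20.73, so I_lo=101, I_hi=150, C_lo=13.56, C_hi=20.73.
(150−101)/(20.73−13.56) × (19.69−13.56) + 101 = 49/7.17 × 6.13 + 101 ≈ 142.89 → 143.
Johannesburg 26.92: bracket 23.27–31.17 → index 201–300; slope 99/7.90, offset 3.65.
AQI = 201 + 99/7.90·3.65 ≈ 246.74 ⇒ 247.
Cairo: 19.08 ∈ [13.56, 20.73] ↔ index [101, 150].
101 + (19.08−13.56)·(150−101)/(20.73−13.56) = 101 + 5.52·49/7.17 ≈ 138.72, so AQI = 139.
AQIs: Salt Lake City=144, Delhi=143, Johannesburg=247, Cairo=139. Johannesburg (247) − Salt Lake City (144) = 103.

103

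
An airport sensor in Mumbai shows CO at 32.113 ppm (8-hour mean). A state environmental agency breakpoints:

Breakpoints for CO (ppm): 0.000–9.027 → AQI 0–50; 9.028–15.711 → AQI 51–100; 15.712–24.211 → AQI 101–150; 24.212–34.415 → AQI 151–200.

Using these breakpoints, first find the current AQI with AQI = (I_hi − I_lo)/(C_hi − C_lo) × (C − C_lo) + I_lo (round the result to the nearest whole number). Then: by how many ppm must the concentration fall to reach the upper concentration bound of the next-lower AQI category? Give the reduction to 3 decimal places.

7.902

CO: row 24.212–34.415 (AQI 151–200). (200−151)·(32.113−24.212)/(34.415−24.212) + 151 = 49·7.901/10.203 + 151 ≈ 188.94 → 189.
Current AQI 189 is in the Unhealthy range (151–200). The next-lower category tops out at AQI 150, whose upper concentration bound is 24.211 ppm.
Reduction needed = 32.113 − 24.211 = 7.902 ppm.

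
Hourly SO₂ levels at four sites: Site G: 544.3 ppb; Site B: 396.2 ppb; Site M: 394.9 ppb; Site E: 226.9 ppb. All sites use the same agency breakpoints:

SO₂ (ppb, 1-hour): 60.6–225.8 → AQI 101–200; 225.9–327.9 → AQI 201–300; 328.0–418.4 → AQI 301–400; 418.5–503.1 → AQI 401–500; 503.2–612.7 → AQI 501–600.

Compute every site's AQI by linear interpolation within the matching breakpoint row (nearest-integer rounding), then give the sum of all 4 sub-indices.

1490

Site G: 544.3 lies in 503.2–612.7, so I_lo=501, I_hi=600, C_lo=503.2, C_hi=612.7.
(600−501)/(612.7−503.2) × (544.3−503.2) + 501 = 99/109.5 × 41.1 + 501 ≈ 538.16 → 538.
Site B: 396.2 ∈ [328.0, 418.4] ↔ index [301, 400].
301 + (396.2−328.0)·(400−301)/(418.4−328.0) = 301 + 68.2·99/90.4 ≈ 375.69, so AQI = 376.
Site M: 394.9 lies in 328.0–418.4, so I_lo=301, I_hi=400, C_lo=328.0, C_hi=418.4.
(400−301)/(418.4−328.0) × (394.9−328.0) + 301 = 99/90.4 × 66.9 + 301 ≈ 374.26 → 374.
Site E: 226.9 ∈ [225.9, 327.9] ↔ index [201, 300].
201 + (226.9−225.9)·(300−201)/(327.9−225.9) = 201 + 1.0·99/102.0 ≈ 201.97, so AQI = 202.
AQIs: Site G=538, Site B=376, Site M=374, Site E=202. Sum = 538 + 376 + 374 + 202 = 1490.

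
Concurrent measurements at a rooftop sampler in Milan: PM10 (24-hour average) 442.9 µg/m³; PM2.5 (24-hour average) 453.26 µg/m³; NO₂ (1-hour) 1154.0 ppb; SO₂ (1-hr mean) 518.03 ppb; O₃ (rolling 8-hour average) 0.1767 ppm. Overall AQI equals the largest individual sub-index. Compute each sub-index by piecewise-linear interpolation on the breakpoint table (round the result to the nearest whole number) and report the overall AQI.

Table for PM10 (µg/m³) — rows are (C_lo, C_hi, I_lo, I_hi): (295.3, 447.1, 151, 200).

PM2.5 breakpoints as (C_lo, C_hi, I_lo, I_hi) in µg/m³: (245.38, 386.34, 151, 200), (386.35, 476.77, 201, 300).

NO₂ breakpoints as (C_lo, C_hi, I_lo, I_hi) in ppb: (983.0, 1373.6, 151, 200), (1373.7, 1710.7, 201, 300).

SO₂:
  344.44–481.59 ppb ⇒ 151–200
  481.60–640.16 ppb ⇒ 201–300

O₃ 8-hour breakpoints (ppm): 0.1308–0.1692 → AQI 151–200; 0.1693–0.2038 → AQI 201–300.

274

PM10: row 295.3–447.1 (AQI 151–200). (200−151)·(442.9−295.3)/(447.1−295.3) + 151 = 49·147.6/151.8 + 151 ≈ 198.64 → 199.
PM2.5: row 386.35–476.77 (AQI 201–300). (300−201)·(453.26−386.35)/(476.77−386.35) + 201 = 99·66.91/90.42 + 201 ≈ 274.26 → 274.
NO₂: 1154.0 ∈ [983.0, 1373.6] ↔ index [151, 200].
151 + (1154.0−983.0)·(200−151)/(1373.6−983.0) = 151 + 171.0·49/390.6 ≈ 172.45, so AQI = 172.
SO₂: row 481.60–640.16 (AQI 201–300). (300−201)·(518.03−481.60)/(640.16−481.60) + 201 = 99·36.43/158.56 + 201 ≈ 223.75 → 224.
O₃: row 0.1693–0.2038 (AQI 201–300). (300−201)·(0.1767−0.1693)/(0.2038−0.1693) + 201 = 99·0.0074/0.0345 + 201 ≈ 222.23 → 222.
Sub-indices: PM10→199, PM2.5→274, NO₂→172, SO₂→224, O₃→222. Overall AQI = max = 274; dominant pollutant is PM2.5.
AQI 274: Very Unhealthy.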